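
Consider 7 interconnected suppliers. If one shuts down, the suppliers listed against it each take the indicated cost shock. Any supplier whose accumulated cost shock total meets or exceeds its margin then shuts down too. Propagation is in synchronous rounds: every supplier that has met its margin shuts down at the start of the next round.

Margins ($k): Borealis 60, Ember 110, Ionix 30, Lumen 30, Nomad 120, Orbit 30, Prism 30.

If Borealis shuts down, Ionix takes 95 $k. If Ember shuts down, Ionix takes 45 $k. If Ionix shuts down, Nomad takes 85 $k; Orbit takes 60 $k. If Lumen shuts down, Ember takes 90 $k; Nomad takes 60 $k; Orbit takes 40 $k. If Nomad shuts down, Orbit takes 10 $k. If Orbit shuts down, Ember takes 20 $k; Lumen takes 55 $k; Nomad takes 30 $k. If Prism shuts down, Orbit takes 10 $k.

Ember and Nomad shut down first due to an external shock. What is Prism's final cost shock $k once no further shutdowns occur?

0

Round 1 — Ember, Nomad shut down (initial).
  Ionix: +45 → 45 ≥ 30
  Orbit: +10 → 10 < 30
Round 2 — Ionix shuts down.
  Orbit: +60 → 70 ≥ 30
Round 3 — Orbit shuts down.
  Lumen: +55 → 55 ≥ 30
Round 4 — Lumen shuts down.
No further shutdowns.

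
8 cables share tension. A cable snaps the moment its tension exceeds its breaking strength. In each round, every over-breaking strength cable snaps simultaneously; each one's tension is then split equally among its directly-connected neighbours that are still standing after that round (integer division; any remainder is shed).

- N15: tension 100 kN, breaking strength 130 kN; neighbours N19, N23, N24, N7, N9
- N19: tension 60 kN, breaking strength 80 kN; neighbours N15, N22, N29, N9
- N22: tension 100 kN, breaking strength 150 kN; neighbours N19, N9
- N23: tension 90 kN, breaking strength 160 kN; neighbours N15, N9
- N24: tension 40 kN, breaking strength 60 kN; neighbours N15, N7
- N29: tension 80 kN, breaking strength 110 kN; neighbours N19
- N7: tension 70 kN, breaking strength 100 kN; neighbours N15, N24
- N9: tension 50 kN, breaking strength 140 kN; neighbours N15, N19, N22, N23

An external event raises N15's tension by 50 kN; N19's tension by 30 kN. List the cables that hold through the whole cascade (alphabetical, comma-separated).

Round 1 — N15 at 150 > 130; N19 at 90 > 80. N15, N19 snap.
  N15 sheds 150 kN to N23, N24, N7, N9: 37 each (2 lost).
    N23: 90+37 = 127 ≤ 160
    N24: 40+37 = 77 > 60
    N7: 70+37 = 107 > 100
    N9: 50+37 = 87 ≤ 140
  N19 sheds 90 kN to N22, N29, N9: 30 each.
    N22: 100+30 = 130 ≤ 150
    N29: 80+30 = 110 ≤ 110
    N9: 87+30 = 117 ≤ 140
Round 2 — N24, N7 snap.
  N24 sheds 77 kN: no online neighbours, lost.
  N7 sheds 107 kN: no online neighbours, lost.
No further breaks.

N22, N23, N29, N9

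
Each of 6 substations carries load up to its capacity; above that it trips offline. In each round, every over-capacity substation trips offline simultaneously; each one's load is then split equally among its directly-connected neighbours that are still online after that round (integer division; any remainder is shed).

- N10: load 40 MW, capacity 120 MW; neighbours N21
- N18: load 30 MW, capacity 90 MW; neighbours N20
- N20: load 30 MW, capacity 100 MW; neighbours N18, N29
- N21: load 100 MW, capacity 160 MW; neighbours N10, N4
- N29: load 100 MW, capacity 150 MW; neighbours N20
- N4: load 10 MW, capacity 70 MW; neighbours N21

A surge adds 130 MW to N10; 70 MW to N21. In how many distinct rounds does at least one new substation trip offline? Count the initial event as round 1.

Round 1 — N10 at 170 > 120; N21 at 170 > 160. N10, N21 trip offline.
  N10 sheds 170 MW: no online neighbours, lost.
  N21 sheds 170 MW to N4: 170 each.
    N4: 10+170 = 180 > 70
Round 2 — N4 trips offline.
  N4 sheds 180 MW: no online neighbours, lost.
No further trips.

2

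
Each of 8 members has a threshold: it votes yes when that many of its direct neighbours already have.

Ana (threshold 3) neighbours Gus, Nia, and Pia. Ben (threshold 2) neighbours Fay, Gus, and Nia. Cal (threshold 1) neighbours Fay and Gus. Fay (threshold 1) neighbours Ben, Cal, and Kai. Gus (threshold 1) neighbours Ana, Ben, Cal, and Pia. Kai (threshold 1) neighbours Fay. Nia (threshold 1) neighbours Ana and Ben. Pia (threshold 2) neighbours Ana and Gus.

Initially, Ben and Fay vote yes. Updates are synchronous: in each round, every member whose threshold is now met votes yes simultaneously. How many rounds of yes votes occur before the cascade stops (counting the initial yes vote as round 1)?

Round 1 — Ben, Fay vote yes (initial).
Round 2 — checking thresholds:
  Cal: 1 of 2 neighbours ≥ 1, votes yes.
  Gus: 1 of 4 neighbours ≥ 1, votes yes.
  Kai: 1 of 1 neighbours ≥ 1, votes yes.
  Nia: 1 of 2 neighbours ≥ 1, votes yes.
Round 3 — no new yes votes; cascade stops.

2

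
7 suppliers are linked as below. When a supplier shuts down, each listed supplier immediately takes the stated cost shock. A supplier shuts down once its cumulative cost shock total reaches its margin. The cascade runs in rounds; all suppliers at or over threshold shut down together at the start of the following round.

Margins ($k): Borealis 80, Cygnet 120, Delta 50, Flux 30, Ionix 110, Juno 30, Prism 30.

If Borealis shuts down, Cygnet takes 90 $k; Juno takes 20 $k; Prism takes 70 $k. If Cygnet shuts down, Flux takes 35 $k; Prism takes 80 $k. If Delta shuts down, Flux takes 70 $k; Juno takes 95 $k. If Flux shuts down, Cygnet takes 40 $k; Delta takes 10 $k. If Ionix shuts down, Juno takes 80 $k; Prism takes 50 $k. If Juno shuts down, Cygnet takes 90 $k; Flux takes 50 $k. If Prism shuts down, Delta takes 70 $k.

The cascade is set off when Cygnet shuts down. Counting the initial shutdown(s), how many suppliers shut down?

Round 1 — Cygnet shuts down (initial).
  Flux: +35 → 35 ≥ 30
  Prism: +80 → 80 ≥ 30
Round 2 — Flux, Prism shut down.
  Delta: +10+70 → 80 ≥ 50
Round 3 — Delta shuts down.
  Juno: +95 → 95 ≥ 30
Round 4 — Juno shuts down.
No further shutdowns.

5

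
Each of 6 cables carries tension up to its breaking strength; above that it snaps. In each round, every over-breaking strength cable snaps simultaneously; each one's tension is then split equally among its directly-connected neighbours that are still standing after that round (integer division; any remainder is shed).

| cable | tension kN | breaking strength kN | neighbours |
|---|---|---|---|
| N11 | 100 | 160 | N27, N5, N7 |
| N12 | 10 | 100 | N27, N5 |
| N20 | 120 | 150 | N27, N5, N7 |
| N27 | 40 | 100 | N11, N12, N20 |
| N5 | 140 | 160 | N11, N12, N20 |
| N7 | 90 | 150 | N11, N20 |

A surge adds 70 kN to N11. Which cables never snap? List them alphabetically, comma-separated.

none

Round 1 — N11 at 170 > 160. N11 snaps.
  N11 sheds 170 kN to N27, N5, N7: 56 each (2 lost).
    N27: 40+56 = 96 ≤ 100
    N5: 140+56 = 196 > 160
    N7: 90+56 = 146 ≤ 150
Round 2 — N5 snaps.
  N5 sheds 196 kN to N12, N20: 98 each.
    N12: 10+98 = 108 > 100
    N20: 120+98 = 218 > 150
Round 3 — N12, N20 snap.
  N12 sheds 108 kN to N27: 108 each.
    N27: 96+108 = 204 > 100
  N20 sheds 218 kN to N27, N7: 109 each.
    N27: 204+109 = 313 > 100
    N7: 146+109 = 255 > 150
Round 4 — N27, N7 snap.
  N27 sheds 313 kN: no online neighbours, lost.
  N7 sheds 255 kN: no online neighbours, lost.
No further breaks.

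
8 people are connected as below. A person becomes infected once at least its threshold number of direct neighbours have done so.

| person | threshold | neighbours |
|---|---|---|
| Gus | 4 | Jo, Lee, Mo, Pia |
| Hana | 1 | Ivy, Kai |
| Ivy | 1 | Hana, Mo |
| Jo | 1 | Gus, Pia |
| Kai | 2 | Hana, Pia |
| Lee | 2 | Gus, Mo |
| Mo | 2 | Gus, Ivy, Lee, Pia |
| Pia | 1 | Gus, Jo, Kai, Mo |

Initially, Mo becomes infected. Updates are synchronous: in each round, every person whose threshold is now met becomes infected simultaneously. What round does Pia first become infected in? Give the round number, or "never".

Round 1 — Mo becomes infected (initial).
Round 2 — checking thresholds:
  Gus: 1 of 4 neighbours < 4, not yet.
  Ivy: 1 of 2 neighbours ≥ 1, becomes infected.
  Lee: 1 of 2 neighbours < 2, not yet.
  Pia: 1 of 4 neighbours ≥ 1, becomes infected.
Round 3 — checking thresholds:
  Gus: 2 of 4 neighbours < 4, not yet.
  Hana: 1 of 2 neighbours ≥ 1, becomes infected.
  Jo: 1 of 2 neighbours ≥ 1, becomes infected.
  Kai: 1 of 2 neighbours < 2, not yet.
  Lee: 1 of 2 neighbours < 2, not yet.
Round 4 — checking thresholds:
  Gus: 3 of 4 neighbours < 4, not yet.
  Kai: 2 of 2 neighbours ≥ 2, becomes infected.
  Lee: 1 of 2 neighbours < 2, not yet.
Round 5 — no new infections; cascade stops.

2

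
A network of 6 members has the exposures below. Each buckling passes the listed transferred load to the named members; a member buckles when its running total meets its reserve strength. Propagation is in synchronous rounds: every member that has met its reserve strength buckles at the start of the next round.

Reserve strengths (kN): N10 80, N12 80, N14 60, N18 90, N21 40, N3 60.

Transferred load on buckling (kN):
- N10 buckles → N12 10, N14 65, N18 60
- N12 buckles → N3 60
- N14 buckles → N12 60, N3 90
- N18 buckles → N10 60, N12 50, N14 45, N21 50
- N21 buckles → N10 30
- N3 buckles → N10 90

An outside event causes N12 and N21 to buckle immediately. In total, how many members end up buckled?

Round 1 — N12, N21 buckle (initial).
  N10: +30 → 30 < 80
  N3: +60 → 60 ≥ 60
Round 2 — N3 buckles.
  N10: +90 → 120 ≥ 80
Round 3 — N10 buckles.
  N14: +65 → 65 ≥ 60
  N18: +60 → 60 < 90
Round 4 — N14 buckles.
No further bucklings.

5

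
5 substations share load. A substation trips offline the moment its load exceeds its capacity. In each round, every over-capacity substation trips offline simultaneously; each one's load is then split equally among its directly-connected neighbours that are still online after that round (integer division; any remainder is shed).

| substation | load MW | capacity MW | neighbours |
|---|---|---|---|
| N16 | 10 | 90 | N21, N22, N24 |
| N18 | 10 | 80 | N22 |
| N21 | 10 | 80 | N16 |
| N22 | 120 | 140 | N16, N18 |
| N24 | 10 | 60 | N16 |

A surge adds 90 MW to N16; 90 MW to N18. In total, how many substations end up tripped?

Round 1 — N16 at 100 > 90; N18 at 100 > 80. N16, N18 trip offline.
  N16 sheds 100 MW to N21, N22, N24: 33 each (1 lost).
    N21: 10+33 = 43 ≤ 80
    N22: 120+33 = 153 > 140
    N24: 10+33 = 43 ≤ 60
  N18 sheds 100 MW to N22: 100 each.
    N22: 153+100 = 253 > 140
Round 2 — N22 trips offline.
  N22 sheds 253 MW: no online neighbours, lost.
No further trips.

3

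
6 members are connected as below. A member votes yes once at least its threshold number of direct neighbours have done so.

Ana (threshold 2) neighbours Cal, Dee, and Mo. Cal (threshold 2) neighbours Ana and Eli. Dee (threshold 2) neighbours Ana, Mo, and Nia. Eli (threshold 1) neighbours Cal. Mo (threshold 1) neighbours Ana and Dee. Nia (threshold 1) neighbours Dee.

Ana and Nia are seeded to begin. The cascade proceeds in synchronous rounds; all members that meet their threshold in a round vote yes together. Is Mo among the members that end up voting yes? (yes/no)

Round 1 — Ana, Nia vote yes (initial).
Round 2 — checking thresholds:
  Cal: 1 of 2 neighbours < 2, below threshold.
  Dee: 2 of 3 neighbours ≥ 2, votes yes.
  Mo: 1 of 2 neighbours ≥ 1, votes yes.
Round 3 — no new yes votes; cascade stops.

yes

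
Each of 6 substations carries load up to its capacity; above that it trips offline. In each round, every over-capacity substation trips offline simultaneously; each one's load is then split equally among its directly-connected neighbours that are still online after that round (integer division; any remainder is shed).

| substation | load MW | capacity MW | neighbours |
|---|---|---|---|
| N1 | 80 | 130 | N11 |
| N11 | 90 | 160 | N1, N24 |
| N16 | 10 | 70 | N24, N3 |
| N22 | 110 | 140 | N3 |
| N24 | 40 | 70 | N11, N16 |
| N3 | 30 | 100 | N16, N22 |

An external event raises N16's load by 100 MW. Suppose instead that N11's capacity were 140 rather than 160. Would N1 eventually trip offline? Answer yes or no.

With N11's capacity at 140:
Round 1 — N16 at 110 > 70. N16 trips offline.
  N16 sheds 110 MW to N24, N3: 55 each.
    N24: 40+55 = 95 > 70
    N3: 30+55 = 85 ≤ 100
Round 2 — N24 trips offline.
  N24 sheds 95 MW to N11: 95 each.
    N11: 90+95 = 185 > 140
Round 3 — N11 trips offline.
  N11 sheds 185 MW to N1: 185 each.
    N1: 80+185 = 265 > 130
Round 4 — N1 trips offline.
  N1 sheds 265 MW: no online neighbours, lost.
No further trips.

yes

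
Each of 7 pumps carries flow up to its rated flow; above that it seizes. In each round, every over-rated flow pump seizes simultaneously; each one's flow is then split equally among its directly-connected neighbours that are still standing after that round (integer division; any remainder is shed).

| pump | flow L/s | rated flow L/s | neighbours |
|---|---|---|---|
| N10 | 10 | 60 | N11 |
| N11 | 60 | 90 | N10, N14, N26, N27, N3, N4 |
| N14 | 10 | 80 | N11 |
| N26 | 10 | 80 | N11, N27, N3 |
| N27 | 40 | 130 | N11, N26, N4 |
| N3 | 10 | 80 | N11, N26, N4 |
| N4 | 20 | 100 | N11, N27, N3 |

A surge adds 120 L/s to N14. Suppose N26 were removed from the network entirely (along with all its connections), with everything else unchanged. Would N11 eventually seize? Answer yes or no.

With N26 removed:
Round 1 — N14 at 130 > 80. N14 seizes.
  N14 sheds 130 L/s to N11: 130 each.
    N11: 60+130 = 190 > 90
Round 2 — N11 seizes.
  N11 sheds 190 L/s to N10, N27, N3, N4: 47 each (2 lost).
    N10: 10+47 = 57 ≤ 60
    N27: 40+47 = 87 ≤ 130
    N3: 10+47 = 57 ≤ 80
    N4: 20+47 = 67 ≤ 100
No further seizures.

yes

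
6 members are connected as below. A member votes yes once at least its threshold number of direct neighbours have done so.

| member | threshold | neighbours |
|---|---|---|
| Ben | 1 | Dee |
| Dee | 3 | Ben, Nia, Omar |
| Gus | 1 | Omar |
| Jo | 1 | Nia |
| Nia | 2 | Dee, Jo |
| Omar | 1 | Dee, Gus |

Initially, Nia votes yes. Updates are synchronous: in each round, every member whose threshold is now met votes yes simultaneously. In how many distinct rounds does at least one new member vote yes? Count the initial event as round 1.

2

Round 1 — Nia votes yes (initial).
Round 2 — checking thresholds:
  Dee: 1 of 3 neighbours < 3, below threshold.
  Jo: 1 of 1 neighbours ≥ 1, votes yes.
Round 3 — no new yes votes; cascade stops.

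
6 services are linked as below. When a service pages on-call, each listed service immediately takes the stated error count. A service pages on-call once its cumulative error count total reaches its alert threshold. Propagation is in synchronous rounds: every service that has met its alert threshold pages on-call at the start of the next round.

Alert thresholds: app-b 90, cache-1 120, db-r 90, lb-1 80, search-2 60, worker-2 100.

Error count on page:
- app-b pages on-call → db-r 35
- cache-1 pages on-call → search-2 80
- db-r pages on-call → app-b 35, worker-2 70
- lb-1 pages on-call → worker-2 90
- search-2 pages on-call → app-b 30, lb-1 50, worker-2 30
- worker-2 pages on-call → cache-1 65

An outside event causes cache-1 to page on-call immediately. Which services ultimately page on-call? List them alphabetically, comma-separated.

Round 1 — cache-1 pages on-call (initial).
  search-2: +80 → 80 ≥ 60
Round 2 — search-2 pages on-call.
  app-b: +30 → 30 < 90
  lb-1: +50 → 50 < 80
  worker-2: +30 → 30 < 100
No further pages.

cache-1, search-2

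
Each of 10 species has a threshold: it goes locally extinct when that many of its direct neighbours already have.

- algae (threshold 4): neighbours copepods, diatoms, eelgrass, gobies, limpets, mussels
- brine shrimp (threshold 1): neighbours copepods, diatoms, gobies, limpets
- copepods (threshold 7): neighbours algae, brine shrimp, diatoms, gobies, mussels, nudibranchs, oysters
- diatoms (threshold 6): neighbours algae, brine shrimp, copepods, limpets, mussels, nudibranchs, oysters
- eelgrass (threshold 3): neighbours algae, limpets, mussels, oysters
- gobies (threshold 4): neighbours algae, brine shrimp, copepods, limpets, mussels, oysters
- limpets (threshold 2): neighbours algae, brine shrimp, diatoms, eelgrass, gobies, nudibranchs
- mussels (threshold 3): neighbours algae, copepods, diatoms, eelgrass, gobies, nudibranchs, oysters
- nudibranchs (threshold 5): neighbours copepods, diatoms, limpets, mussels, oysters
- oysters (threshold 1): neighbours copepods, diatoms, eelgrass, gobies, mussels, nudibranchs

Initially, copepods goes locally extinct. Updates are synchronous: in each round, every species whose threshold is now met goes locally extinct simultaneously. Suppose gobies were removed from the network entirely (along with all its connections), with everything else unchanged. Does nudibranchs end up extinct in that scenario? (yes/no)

With gobies removed:
Round 1 — copepods goes locally extinct (initial).
Round 2 — checking thresholds:
  algae: 1 of 5 neighbours < 4, not yet.
  brine shrimp: 1 of 3 neighbours ≥ 1, goes locally extinct.
  diatoms: 1 of 7 neighbours < 6, not yet.
  mussels: 1 of 6 neighbours < 3, not yet.
  nudibranchs: 1 of 5 neighbours < 5, not yet.
  oysters: 1 of 5 neighbours ≥ 1, goes locally extinct.
Round 3 — no new extinctions; cascade stops.

no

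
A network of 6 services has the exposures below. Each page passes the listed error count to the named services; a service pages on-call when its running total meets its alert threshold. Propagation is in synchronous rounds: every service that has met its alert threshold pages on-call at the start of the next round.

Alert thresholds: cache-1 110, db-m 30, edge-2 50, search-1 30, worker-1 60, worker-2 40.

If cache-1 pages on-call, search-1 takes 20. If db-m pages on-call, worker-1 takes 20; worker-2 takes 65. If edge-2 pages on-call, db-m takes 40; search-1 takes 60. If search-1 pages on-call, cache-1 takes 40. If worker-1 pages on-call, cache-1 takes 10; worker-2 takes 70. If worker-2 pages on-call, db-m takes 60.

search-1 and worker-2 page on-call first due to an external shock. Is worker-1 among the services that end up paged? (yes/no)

no

Round 1 — search-1, worker-2 page on-call (initial).
  cache-1: +40 → 40 < 110
  db-m: +60 → 60 ≥ 30
Round 2 — db-m pages on-call.
  worker-1: +20 → 20 < 60
No further pages.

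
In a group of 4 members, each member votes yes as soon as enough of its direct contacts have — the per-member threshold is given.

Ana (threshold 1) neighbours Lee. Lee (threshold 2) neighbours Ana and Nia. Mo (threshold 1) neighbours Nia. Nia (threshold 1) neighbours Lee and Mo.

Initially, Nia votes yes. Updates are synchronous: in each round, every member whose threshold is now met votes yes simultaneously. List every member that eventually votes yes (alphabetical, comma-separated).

Mo, Nia

Round 1 — Nia votes yes (initial).
Round 2 — checking thresholds:
  Lee: 1 of 2 neighbours < 2, below threshold.
  Mo: 1 of 1 neighbours ≥ 1, votes yes.
Round 3 — no new yes votes; cascade stops.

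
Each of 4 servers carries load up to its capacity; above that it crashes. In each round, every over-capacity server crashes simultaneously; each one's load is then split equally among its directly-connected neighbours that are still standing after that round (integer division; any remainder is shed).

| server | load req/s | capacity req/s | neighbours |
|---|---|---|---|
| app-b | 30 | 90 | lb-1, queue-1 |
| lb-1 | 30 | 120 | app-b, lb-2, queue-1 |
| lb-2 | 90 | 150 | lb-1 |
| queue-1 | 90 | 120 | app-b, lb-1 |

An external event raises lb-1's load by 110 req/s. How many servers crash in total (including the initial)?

Round 1 — lb-1 at 140 > 120. lb-1 crashes.
  lb-1 sheds 140 req/s to app-b, lb-2, queue-1: 46 each (2 lost).
    app-b: 30+46 = 76 ≤ 90
    lb-2: 90+46 = 136 ≤ 150
    queue-1: 90+46 = 136 > 120
Round 2 — queue-1 crashes.
  queue-1 sheds 136 req/s to app-b: 136 each.
    app-b: 76+136 = 212 > 90
Round 3 — app-b crashes.
  app-b sheds 212 req/s: no online neighbours, lost.
No further crashes.

3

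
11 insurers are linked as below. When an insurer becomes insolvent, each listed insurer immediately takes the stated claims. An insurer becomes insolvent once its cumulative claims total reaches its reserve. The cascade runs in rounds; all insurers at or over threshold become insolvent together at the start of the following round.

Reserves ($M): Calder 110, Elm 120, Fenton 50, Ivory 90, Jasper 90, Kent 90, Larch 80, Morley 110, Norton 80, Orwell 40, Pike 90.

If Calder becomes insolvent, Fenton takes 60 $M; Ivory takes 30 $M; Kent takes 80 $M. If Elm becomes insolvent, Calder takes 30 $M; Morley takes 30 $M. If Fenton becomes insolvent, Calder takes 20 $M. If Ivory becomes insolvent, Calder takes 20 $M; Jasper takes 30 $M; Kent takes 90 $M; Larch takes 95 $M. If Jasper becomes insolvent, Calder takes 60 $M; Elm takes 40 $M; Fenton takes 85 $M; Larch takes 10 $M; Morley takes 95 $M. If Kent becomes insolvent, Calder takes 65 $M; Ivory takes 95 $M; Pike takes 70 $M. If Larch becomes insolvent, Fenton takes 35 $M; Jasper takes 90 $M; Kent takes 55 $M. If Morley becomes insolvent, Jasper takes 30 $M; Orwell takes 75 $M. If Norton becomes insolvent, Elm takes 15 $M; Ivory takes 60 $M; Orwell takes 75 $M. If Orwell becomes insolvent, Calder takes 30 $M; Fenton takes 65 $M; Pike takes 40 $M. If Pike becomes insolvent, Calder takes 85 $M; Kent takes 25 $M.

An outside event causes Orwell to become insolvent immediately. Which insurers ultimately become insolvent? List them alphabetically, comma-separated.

Round 1 — Orwell becomes insolvent (initial).
  Calder: +30 → 30 < 110
  Fenton: +65 → 65 ≥ 50
  Pike: +40 → 40 < 90
Round 2 — Fenton becomes insolvent.
  Calder: +20 → 50 < 110
No further insolvencies.

Fenton, Orwell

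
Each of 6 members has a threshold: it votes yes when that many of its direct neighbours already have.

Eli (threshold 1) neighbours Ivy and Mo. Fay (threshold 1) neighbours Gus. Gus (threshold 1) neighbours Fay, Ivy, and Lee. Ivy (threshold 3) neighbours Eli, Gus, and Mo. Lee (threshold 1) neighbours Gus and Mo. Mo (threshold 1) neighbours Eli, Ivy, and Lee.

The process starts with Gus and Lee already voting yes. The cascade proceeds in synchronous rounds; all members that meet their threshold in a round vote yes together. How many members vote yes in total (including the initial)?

Round 1 — Gus, Lee vote yes (initial).
Round 2 — checking thresholds:
  Fay: 1 of 1 neighbours ≥ 1, votes yes.
  Ivy: 1 of 3 neighbours < 3, holds.
  Mo: 1 of 3 neighbours ≥ 1, votes yes.
Round 3 — checking thresholds:
  Eli: 1 of 2 neighbours ≥ 1, votes yes.
  Ivy: 2 of 3 neighbours < 3, holds.
Round 4 — checking thresholds:
  Ivy: 3 of 3 neighbours ≥ 3, votes yes.
Round 5 — no new yes votes; cascade stops.

6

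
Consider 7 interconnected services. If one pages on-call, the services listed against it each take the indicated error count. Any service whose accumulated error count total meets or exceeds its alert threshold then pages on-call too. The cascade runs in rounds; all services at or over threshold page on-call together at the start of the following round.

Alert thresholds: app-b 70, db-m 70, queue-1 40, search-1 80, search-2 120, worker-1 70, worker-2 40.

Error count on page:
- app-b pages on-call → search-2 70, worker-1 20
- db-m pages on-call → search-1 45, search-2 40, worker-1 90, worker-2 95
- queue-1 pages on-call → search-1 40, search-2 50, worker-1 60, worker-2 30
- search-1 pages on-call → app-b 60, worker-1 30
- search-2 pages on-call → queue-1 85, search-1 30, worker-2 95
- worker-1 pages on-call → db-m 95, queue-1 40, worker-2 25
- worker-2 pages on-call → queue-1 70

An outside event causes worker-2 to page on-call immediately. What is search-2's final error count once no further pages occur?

50

Round 1 — worker-2 pages on-call (initial).
  queue-1: +70 → 70 ≥ 40
Round 2 — queue-1 pages on-call.
  search-1: +40 → 40 < 80
  search-2: +50 → 50 < 120
  worker-1: +60 → 60 < 70
No further pages.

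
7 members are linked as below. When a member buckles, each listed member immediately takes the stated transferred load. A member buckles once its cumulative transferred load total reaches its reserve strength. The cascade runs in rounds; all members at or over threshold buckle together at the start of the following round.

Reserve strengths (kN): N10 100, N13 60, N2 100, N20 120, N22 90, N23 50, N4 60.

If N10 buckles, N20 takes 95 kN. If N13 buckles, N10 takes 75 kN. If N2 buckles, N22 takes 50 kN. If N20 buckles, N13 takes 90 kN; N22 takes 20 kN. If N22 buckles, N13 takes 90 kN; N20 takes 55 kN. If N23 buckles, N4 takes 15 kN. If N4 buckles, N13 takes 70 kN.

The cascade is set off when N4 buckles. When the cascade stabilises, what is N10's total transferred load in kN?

75

Round 1 — N4 buckles (initial).
  N13: +70 → 70 ≥ 60
Round 2 — N13 buckles.
  N10: +75 → 75 < 100
No further bucklings.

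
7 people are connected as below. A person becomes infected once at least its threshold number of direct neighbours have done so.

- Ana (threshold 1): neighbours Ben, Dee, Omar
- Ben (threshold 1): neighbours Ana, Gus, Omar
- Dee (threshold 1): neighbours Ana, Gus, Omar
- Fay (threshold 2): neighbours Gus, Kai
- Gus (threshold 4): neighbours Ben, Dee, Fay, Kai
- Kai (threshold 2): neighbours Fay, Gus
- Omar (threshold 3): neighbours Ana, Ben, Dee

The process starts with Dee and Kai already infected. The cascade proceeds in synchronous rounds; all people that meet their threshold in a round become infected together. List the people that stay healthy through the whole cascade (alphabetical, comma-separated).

Round 1 — Dee, Kai become infected (initial).
Round 2 — checking thresholds:
  Ana: 1 of 3 neighbours ≥ 1, becomes infected.
  Fay: 1 of 2 neighbours < 2, below threshold.
  Gus: 2 of 4 neighbours < 4, below threshold.
  Omar: 1 of 3 neighbours < 3, below threshold.
Round 3 — checking thresholds:
  Ben: 1 of 3 neighbours ≥ 1, becomes infected.
  Fay: 1 of 2 neighbours < 2, below threshold.
  Gus: 2 of 4 neighbours < 4, below threshold.
  Omar: 2 of 3 neighbours < 3, below threshold.
Round 4 — checking thresholds:
  Fay: 1 of 2 neighbours < 2, below threshold.
  Gus: 3 of 4 neighbours < 4, below threshold.
  Omar: 3 of 3 neighbours ≥ 3, becomes infected.
Round 5 — no new infections; cascade stops.

Fay, Gus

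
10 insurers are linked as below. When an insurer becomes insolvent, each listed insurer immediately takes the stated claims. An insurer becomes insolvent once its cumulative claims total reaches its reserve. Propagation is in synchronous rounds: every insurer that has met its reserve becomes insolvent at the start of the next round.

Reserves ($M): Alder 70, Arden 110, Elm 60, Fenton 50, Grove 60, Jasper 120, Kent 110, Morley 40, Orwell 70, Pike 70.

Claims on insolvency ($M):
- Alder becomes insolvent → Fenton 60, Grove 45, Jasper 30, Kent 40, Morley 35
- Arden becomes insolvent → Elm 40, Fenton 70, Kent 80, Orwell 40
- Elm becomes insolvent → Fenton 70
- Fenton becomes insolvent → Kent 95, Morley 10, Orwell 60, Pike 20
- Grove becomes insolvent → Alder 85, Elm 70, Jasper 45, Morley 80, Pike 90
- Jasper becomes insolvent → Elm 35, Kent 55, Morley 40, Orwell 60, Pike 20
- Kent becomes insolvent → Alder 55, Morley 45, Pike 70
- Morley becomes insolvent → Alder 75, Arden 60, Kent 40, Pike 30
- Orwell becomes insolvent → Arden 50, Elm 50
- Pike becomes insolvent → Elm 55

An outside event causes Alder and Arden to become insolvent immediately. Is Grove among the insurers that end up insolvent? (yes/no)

no

Round 1 — Alder, Arden become insolvent (initial).
  Elm: +40 → 40 < 60
  Fenton: +60+70 → 130 ≥ 50
  Grove: +45 → 45 < 60
  Jasper: +30 → 30 < 120
  Kent: +40+80 → 120 ≥ 110
  Morley: +35 → 35 < 40
  Orwell: +40 → 40 < 70
Round 2 — Fenton, Kent become insolvent.
  Morley: +10+45 → 90 ≥ 40
  Orwell: +60 → 100 ≥ 70
  Pike: +20+70 → 90 ≥ 70
Round 3 — Morley, Orwell, Pike become insolvent.
  Elm: +50+55 → 145 ≥ 60
Round 4 — Elm becomes insolvent.
No further insolvencies.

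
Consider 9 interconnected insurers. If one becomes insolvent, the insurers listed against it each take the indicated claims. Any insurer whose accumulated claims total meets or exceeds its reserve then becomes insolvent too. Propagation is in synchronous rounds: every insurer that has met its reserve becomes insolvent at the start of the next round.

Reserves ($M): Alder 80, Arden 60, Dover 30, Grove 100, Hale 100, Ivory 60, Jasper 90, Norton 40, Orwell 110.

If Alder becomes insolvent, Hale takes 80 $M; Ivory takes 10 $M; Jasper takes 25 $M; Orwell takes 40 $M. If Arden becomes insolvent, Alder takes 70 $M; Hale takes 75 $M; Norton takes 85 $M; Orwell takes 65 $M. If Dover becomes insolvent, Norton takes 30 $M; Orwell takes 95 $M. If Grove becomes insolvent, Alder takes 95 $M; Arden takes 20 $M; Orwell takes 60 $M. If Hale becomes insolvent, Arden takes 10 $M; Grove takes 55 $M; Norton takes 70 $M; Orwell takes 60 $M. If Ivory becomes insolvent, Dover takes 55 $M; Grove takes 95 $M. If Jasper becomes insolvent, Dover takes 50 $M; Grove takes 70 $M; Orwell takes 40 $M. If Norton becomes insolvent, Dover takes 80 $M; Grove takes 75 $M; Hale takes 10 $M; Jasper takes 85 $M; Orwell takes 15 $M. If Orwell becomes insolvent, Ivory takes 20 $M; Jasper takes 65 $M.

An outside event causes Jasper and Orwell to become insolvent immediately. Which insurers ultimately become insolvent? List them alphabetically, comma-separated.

Round 1 — Jasper, Orwell become insolvent (initial).
  Dover: +50 → 50 ≥ 30
  Grove: +70 → 70 < 100
  Ivory: +20 → 20 < 60
Round 2 — Dover becomes insolvent.
  Norton: +30 → 30 < 40
No further insolvencies.

Dover, Jasper, Orwell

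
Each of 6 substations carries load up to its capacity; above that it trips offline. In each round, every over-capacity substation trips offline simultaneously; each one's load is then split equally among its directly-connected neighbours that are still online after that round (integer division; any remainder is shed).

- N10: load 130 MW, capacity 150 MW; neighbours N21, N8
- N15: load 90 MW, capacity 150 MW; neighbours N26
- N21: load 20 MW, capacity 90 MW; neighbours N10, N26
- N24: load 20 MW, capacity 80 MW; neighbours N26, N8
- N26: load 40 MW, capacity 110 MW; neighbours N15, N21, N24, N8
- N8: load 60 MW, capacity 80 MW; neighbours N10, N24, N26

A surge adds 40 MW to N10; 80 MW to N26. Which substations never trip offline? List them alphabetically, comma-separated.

N15

Round 1 — N10 at 170 > 150; N26 at 120 > 110. N10, N26 trip offline.
  N10 sheds 170 MW to N21, N8: 85 each.
    N21: 20+85 = 105 > 90
    N8: 60+85 = 145 > 80
  N26 sheds 120 MW to N15, N21, N24, N8: 30 each.
    N15: 90+30 = 120 ≤ 150
    N21: 105+30 = 135 > 90
    N24: 20+30 = 50 ≤ 80
    N8: 145+30 = 175 > 80
Round 2 — N21, N8 trip offline.
  N21 sheds 135 MW: no online neighbours, lost.
  N8 sheds 175 MW to N24: 175 each.
    N24: 50+175 = 225 > 80
Round 3 — N24 trips offline.
  N24 sheds 225 MW: no online neighbours, lost.
No further trips.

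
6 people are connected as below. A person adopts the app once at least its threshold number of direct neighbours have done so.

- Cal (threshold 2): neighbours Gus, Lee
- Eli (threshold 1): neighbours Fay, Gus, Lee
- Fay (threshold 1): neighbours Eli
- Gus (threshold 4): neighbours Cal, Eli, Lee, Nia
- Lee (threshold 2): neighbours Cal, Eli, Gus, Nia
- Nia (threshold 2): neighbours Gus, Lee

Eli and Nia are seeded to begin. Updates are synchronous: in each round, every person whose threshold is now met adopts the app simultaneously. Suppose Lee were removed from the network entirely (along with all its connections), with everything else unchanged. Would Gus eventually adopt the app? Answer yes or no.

With Lee removed:
Round 1 — Eli, Nia adopt the app (initial).
Round 2 — checking thresholds:
  Fay: 1 of 1 neighbours ≥ 1, adopts the app.
  Gus: 2 of 3 neighbours < 4, not yet.
Round 3 — no new adoptions; cascade stops.

no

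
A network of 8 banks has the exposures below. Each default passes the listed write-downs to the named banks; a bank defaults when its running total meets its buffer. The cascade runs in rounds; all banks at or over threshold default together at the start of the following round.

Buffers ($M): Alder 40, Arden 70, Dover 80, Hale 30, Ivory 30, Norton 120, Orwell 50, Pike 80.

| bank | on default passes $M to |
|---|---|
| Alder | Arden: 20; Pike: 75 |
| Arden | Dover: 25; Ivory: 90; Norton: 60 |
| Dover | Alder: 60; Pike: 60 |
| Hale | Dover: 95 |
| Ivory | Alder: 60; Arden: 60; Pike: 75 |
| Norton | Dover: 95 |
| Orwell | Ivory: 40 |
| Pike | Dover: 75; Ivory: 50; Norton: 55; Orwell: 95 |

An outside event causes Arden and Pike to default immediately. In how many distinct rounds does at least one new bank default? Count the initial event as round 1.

Round 1 — Arden, Pike default (initial).
  Dover: +25+75 → 100 ≥ 80
  Ivory: +90+50 → 140 ≥ 30
  Norton: +60+55 → 115 < 120
  Orwell: +95 → 95 ≥ 50
Round 2 — Dover, Ivory, Orwell default.
  Alder: +60+60 → 120 ≥ 40
Round 3 — Alder defaults.
No further defaults.

3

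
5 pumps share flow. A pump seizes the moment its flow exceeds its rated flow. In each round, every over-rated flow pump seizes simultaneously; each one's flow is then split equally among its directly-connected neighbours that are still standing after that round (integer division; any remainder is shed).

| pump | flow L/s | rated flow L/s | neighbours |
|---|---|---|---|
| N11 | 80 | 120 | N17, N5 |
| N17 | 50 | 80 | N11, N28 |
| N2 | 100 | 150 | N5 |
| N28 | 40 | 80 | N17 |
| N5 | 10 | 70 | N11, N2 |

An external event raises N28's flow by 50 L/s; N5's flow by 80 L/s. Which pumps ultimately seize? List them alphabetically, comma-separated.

N11, N17, N28, N5

Round 1 — N28 at 90 > 80; N5 at 90 > 70. N28, N5 seize.
  N28 sheds 90 L/s to N17: 90 each.
    N17: 50+90 = 140 > 80
  N5 sheds 90 L/s to N11, N2: 45 each.
    N11: 80+45 = 125 > 120
    N2: 100+45 = 145 ≤ 150
Round 2 — N11, N17 seize.
  N11 sheds 125 L/s: no online neighbours, lost.
  N17 sheds 140 L/s: no online neighbours, lost.
No further seizures.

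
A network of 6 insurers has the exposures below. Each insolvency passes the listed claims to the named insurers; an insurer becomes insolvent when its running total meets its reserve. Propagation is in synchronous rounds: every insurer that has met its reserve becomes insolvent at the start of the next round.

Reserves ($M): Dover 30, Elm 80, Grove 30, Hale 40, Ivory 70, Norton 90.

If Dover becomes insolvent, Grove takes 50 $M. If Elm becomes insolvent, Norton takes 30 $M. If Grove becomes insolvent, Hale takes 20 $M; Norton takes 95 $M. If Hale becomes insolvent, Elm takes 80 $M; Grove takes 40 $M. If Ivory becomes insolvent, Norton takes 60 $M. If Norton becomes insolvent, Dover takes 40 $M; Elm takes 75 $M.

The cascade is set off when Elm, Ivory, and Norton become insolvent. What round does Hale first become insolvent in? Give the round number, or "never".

never

Round 1 — Elm, Ivory, Norton become insolvent (initial).
  Dover: +40 → 40 ≥ 30
Round 2 — Dover becomes insolvent.
  Grove: +50 → 50 ≥ 30
Round 3 — Grove becomes insolvent.
  Hale: +20 → 20 < 40
No further insolvencies.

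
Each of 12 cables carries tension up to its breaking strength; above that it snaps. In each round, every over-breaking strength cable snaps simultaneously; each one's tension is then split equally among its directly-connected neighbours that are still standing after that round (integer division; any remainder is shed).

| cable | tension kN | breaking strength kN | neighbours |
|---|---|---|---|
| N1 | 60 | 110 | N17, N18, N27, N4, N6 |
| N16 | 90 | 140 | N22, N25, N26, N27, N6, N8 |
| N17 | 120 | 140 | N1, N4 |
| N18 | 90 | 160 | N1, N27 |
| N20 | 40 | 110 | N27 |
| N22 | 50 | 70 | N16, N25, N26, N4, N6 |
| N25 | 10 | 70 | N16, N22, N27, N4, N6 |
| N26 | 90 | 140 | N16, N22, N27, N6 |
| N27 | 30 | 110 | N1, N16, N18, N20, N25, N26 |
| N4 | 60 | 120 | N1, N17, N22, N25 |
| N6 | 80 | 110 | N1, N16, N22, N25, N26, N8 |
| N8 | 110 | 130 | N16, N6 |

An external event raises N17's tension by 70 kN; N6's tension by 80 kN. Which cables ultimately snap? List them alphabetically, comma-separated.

Round 1 — N17 at 190 > 140; N6 at 160 > 110. N17, N6 snap.
  N17 sheds 190 kN to N1, N4: 95 each.
    N1: 60+95 = 155 > 110
    N4: 60+95 = 155 > 120
  N6 sheds 160 kN to N1, N16, N22, N25, N26, N8: 26 each (4 lost).
    N1: 155+26 = 181 > 110
    N16: 90+26 = 116 ≤ 140
    N22: 50+26 = 76 > 70
    N25: 10+26 = 36 ≤ 70
    N26: 90+26 = 116 ≤ 140
    N8: 110+26 = 136 > 130
Round 2 — N1, N22, N4, N8 snap.
  N1 sheds 181 kN to N18, N27: 90 each (1 lost).
    N18: 90+90 = 180 > 160
    N27: 30+90 = 120 > 110
  N22 sheds 76 kN to N16, N25, N26: 25 each (1 lost).
    N16: 116+25 = 141 > 140
    N25: 36+25 = 61 ≤ 70
    N26: 116+25 = 141 > 140
  N4 sheds 155 kN to N25: 155 each.
    N25: 61+155 = 216 > 70
  N8 sheds 136 kN to N16: 136 each.
    N16: 141+136 = 277 > 140
Round 3 — N16, N18, N25, N26, N27 snap.
  N16 sheds 277 kN: no online neighbours, lost.
  N18 sheds 180 kN: no online neighbours, lost.
  N25 sheds 216 kN: no online neighbours, lost.
  N26 sheds 141 kN: no online neighbours, lost.
  N27 sheds 120 kN to N20: 120 each.
    N20: 40+120 = 160 > 110
Round 4 — N20 snaps.
  N20 sheds 160 kN: no online neighbours, lost.
No further breaks.

N1, N16, N17, N18, N20, N22, N25, N26, N27, N4, N6, N8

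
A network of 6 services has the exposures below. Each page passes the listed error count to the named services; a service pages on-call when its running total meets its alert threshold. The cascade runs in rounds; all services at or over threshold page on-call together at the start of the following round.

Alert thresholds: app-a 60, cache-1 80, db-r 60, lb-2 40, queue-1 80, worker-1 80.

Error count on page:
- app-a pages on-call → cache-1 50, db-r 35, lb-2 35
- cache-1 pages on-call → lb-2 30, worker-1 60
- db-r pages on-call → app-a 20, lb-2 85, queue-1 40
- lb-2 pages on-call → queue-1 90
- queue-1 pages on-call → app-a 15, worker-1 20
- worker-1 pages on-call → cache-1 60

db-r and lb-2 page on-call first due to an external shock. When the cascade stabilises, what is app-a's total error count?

35

Round 1 — db-r, lb-2 page on-call (initial).
  app-a: +20 → 20 < 60
  queue-1: +40+90 → 130 ≥ 80
Round 2 — queue-1 pages on-call.
  app-a: +15 → 35 < 60
  worker-1: +20 → 20 < 80
No further pages.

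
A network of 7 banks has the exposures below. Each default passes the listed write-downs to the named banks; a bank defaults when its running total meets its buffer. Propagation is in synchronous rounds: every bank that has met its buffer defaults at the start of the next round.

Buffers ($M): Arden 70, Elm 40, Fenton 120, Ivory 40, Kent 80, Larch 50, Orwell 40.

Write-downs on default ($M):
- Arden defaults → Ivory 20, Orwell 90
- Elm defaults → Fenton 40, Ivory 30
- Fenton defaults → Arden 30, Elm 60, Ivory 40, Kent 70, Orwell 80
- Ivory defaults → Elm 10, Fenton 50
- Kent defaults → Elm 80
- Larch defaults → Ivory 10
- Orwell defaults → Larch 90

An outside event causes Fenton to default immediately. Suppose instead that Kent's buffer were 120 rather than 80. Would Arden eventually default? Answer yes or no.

no

With Kent's buffer at 120:
Round 1 — Fenton defaults (initial).
  Arden: +30 → 30 < 70
  Elm: +60 → 60 ≥ 40
  Ivory: +40 → 40 ≥ 40
  Kent: +70 → 70 < 120
  Orwell: +80 → 80 ≥ 40
Round 2 — Elm, Ivory, Orwell default.
  Larch: +90 → 90 ≥ 50
Round 3 — Larch defaults.
No further defaults.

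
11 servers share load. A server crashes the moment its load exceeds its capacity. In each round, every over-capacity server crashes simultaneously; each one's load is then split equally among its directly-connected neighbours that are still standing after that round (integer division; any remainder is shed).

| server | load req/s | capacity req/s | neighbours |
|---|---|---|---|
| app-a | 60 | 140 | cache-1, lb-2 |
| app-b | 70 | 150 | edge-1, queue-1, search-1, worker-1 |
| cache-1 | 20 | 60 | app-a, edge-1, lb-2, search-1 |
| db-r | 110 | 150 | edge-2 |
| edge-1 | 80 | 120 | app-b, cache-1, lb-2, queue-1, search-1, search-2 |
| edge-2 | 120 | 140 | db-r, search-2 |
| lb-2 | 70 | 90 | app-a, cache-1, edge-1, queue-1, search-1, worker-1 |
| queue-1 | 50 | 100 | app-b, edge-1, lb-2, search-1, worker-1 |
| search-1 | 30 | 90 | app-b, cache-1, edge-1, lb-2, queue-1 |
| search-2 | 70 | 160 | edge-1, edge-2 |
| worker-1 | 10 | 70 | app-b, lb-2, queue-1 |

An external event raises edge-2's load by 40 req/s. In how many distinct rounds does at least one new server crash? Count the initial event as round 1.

2

Round 1 — edge-2 at 160 > 140. edge-2 crashes.
  edge-2 sheds 160 req/s to db-r, search-2: 80 each.
    db-r: 110+80 = 190 > 150
    search-2: 70+80 = 150 ≤ 160
Round 2 — db-r crashes.
  db-r sheds 190 req/s: no online neighbours, lost.
No further crashes.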